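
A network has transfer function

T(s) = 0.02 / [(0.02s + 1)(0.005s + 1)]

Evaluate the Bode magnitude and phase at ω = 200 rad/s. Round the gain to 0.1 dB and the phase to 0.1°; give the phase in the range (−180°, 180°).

-49.3 dB, -121.0°

At ω = 200 rad/s:
pole (1 + j200·0.02) = 1 + j4 → |·| ≈ 4.1231, ∠ ≈ 75.96°
pole (1 + j200·0.005) = 1 + j1 → |·| ≈ 1.4142, ∠ ≈ 45.00°
|T| = 0.02 · 1 / (4.1231 · 1.4142) ≈ 0.00343
Gain = 20 log₁₀(0.00343) ≈ -49.29 dB
∠T = (0°) − (75.96° + 45.00°) = -120.96°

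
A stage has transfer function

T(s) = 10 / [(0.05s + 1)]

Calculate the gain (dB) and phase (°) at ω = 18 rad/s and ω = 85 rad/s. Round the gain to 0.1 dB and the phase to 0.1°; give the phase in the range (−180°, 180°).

At ω = 18 rad/s:
pole (1 + j18·0.05) = 1 + j0.9 → |·| ≈ 1.3454, ∠ ≈ 41.99°
|T| = 10 · 1 / (1.3454) ≈ 7.4327
Gain = 20 log₁₀(7.4327) ≈ 17.42 dB
∠T = (0°) − (41.99°) = -41.99°

At ω = 85 rad/s:
pole (1 + j85·0.05) = 1 + j4.25 → |·| ≈ 4.3661, ∠ ≈ 76.76°
|T| = 10 · 1 / (4.3661) ≈ 2.2904
Gain = 20 log₁₀(2.2904) ≈ 7.20 dB
∠T = (0°) − (76.76°) = -76.76°

ω = 18: 17.4 dB, -42.0°; ω = 85: 7.2 dB, -76.8°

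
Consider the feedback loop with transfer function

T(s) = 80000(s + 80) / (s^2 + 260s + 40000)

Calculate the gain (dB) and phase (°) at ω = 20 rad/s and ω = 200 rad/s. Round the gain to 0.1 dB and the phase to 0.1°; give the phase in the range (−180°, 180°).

ω = 20: 44.4 dB, 6.6°; ω = 200: 50.4 dB, -21.8°

At s = jω = j20:
zero (s+80): 80 + j20 → |·| = √(80²+20²) = √6800 ≈ 82.462, ∠ = arctan(20/80) ≈ 14.04°
quadratic: (j20)² + 260·j20 + 40000 = 39600 + j5200 → |·| ≈ 39940, ∠ ≈ 7.48°
|T| = 80000 · 82.462 / 39940 ≈ 165.17
Gain = 20 log₁₀(165.17) ≈ 44.36 dB
∠T = 14.04° − 7.48° = 6.56°

At s = jω = j200:
zero (s+80): 80 + j200 → |·| = √(80²+200²) = √46400 ≈ 215.41, ∠ = arctan(200/80) ≈ 68.20°
quadratic: (j200)² + 260·j200 + 40000 = 0 + j52000 → |·| ≈ 52000, ∠ ≈ 90.00°
|T| = 80000 · 215.41 / 52000 ≈ 331.4
Gain = 20 log₁₀(331.4) ≈ 50.41 dB
∠T = 68.20° − 90.00° = -21.80°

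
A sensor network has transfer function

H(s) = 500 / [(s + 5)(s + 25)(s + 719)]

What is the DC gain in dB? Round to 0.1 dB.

H(0) = 500 / (5·25·719) ≈ 0.0055633
20 log₁₀(0.0055633) ≈ -45.09 dB

-45.1 dB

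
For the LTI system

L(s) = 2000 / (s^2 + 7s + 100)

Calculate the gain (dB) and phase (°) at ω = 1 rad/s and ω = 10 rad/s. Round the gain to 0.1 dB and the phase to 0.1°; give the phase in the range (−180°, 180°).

At s = jω = j1:
quadratic: (j1)² + 7·j1 + 100 = 99 + j7 → |·| ≈ 99.247, ∠ ≈ 4.04°
|L| = 2000 / 99.247 ≈ 20.152
Gain = 20 log₁₀(20.152) ≈ 26.09 dB
∠L = 0.00° − 4.04° = -4.04°

At s = jω = j10:
quadratic: (j10)² + 7·j10 + 100 = 0 + j70 → |·| ≈ 70, ∠ ≈ 90.00°
|L| = 2000 / 70 ≈ 28.571
Gain = 20 log₁₀(28.571) ≈ 29.12 dB
∠L = 0.00° − 90.00° = -90.00°

ω = 1: 26.1 dB, -4.0°; ω = 10: 29.1 dB, -90.0°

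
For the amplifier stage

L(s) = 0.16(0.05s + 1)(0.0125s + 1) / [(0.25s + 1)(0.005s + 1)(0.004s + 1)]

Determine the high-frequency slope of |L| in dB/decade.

Each pole contributes −20 dB/decade at high frequency; each zero contributes +20 dB/decade.
Net: 2 zero(s) − 3 pole(s) → -20 dB/decade.

-20 dB/decade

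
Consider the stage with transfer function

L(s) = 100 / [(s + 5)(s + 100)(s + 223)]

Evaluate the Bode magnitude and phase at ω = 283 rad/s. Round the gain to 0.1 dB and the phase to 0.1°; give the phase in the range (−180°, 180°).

-109.7 dB, 148.7°

At s = jω = j283:
pole (s+5): 5 + j283 → |·| = √(5²+283²) = √80114 ≈ 283.04, ∠ = arctan(283/5) ≈ 88.99°
pole (s+100): 100 + j283 → |·| = √(100²+283²) = √90089 ≈ 300.15, ∠ = arctan(283/100) ≈ 70.54°
pole (s+223): 223 + j283 → |·| = √(223²+283²) = √129818 ≈ 360.3, ∠ = arctan(283/223) ≈ 51.76°
|L| = 100 / 3.0609e+07 ≈ 3.267e-06
Gain = 20 log₁₀(3.267e-06) ≈ -109.72 dB
∠L = 0.00° − 211.29° = -211.29° ≡ 148.71° (principal value)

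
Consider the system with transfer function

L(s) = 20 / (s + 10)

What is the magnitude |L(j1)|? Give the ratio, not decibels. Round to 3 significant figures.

1.99

Substitute s = j1:
Numerator: 20 = 20 + j0
Denominator: (j1) + 10 = 10 + j1
|N| = √(20² + 0²) ≈ 20, ∠N ≈ 0.00°
|D| = √(10² + 1²) ≈ 10.05, ∠D ≈ 5.71°
|L| = 20 / 10.05 ≈ 1.99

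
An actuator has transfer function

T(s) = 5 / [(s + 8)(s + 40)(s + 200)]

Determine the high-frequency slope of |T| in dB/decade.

Each pole contributes −20 dB/decade at high frequency; each zero contributes +20 dB/decade.
Net: 0 zero(s) − 3 pole(s) → -60 dB/decade.

-60 dB/decade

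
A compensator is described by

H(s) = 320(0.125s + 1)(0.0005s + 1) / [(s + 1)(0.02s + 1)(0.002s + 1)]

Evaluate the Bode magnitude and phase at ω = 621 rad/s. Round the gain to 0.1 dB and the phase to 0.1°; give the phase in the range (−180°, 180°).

At ω = 621 rad/s:
zero (1 + j621·0.125) = 1 + j77.625 → |·| ≈ 77.631, ∠ ≈ 89.26°
zero (1 + j621·0.0005) = 1 + j0.3105 → |·| ≈ 1.0471, ∠ ≈ 17.25°
pole (1 + j621·1) = 1 + j621 → |·| ≈ 621, ∠ ≈ 89.91°
pole (1 + j621·0.02) = 1 + j12.42 → |·| ≈ 12.46, ∠ ≈ 85.40°
pole (1 + j621·0.002) = 1 + j1.242 → |·| ≈ 1.5945, ∠ ≈ 51.16°
|H| = 320 · 77.631 · 1.0471 / (621 · 12.46 · 1.5945) ≈ 2.1083
Gain = 20 log₁₀(2.1083) ≈ 6.48 dB
∠H = (89.26° + 17.25°) − (89.91° + 85.40° + 51.16°) = -119.96°

6.5 dB, -120.0°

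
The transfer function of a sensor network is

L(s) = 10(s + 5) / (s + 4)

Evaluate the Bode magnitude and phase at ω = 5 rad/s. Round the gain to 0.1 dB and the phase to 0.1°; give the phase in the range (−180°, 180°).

At s = jω = j5:
zero (s+5): 5 + j5 → |·| = √(5²+5²) = √50 ≈ 7.0711, ∠ = arctan(5/5) ≈ 45.00°
pole (s+4): 4 + j5 → |·| = √(4²+5²) = √41 ≈ 6.4031, ∠ = arctan(5/4) ≈ 51.34°
|L| = 10 · 7.0711 / 6.4031 ≈ 11.043
Gain = 20 log₁₀(11.043) ≈ 20.86 dB
∠L = 45.00° − 51.34° = -6.34°

20.9 dB, -6.3°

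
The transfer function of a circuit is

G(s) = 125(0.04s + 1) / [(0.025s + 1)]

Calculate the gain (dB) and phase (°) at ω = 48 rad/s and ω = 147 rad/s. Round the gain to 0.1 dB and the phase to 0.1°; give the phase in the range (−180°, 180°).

At ω = 48 rad/s:
zero (1 + j48·0.04) = 1 + j1.92 → |·| ≈ 2.1648, ∠ ≈ 62.49°
pole (1 + j48·0.025) = 1 + j1.2 → |·| ≈ 1.562, ∠ ≈ 50.19°
|G| = 125 · 2.1648 / (1.562) ≈ 173.24
Gain = 20 log₁₀(173.24) ≈ 44.77 dB
∠G = (62.49°) − (50.19°) = 12.30°

At ω = 147 rad/s:
zero (1 + j147·0.04) = 1 + j5.88 → |·| ≈ 5.9644, ∠ ≈ 80.35°
pole (1 + j147·0.025) = 1 + j3.675 → |·| ≈ 3.8086, ∠ ≈ 74.78°
|G| = 125 · 5.9644 / (3.8086) ≈ 195.75
Gain = 20 log₁₀(195.75) ≈ 45.83 dB
∠G = (80.35°) − (74.78°) = 5.57°

ω = 48: 44.8 dB, 12.3°; ω = 147: 45.8 dB, 5.6°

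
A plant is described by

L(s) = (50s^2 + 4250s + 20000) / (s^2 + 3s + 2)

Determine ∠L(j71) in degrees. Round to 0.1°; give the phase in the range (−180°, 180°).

Substitute s = j71:
Numerator: 50(j71)^2 + 4250(j71) + 20000 = -232050 + j301750
Denominator: (j71)^2 + 3(j71) + 2 = -5039 + j213
|N| = √(232050² + 301750²) ≈ 3.8066e+05, ∠N ≈ 127.56°
|D| = √(5039² + 213²) ≈ 5043.5, ∠D ≈ 177.58°
∠L = 127.56° − 177.58° = -50.02°

-50.0°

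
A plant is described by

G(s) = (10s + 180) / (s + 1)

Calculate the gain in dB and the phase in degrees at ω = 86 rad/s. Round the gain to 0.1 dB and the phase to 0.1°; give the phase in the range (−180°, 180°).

20.2 dB, -11.2°

Substitute s = j86:
Numerator: 10(j86) + 180 = 180 + j860
Denominator: (j86) + 1 = 1 + j86
|N| = √(180² + 860²) ≈ 878.64, ∠N ≈ 78.18°
|D| = √(1² + 86²) ≈ 86.006, ∠D ≈ 89.33°
|G| = 878.64 / 86.006 ≈ 10.216
Gain = 20 log₁₀(10.216) ≈ 20.19 dB
∠G = 78.18° − 89.33° = -11.15°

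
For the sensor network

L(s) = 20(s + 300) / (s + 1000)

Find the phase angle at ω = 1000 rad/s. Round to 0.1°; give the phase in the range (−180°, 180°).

At s = jω = j1000:
zero (s+300): 300 + j1000 → |·| = √(300²+1000²) = √1090000 ≈ 1044, ∠ = arctan(1000/300) ≈ 73.30°
pole (s+1000): 1000 + j1000 → |·| = √(1000²+1000²) = √2000000 ≈ 1414.2, ∠ = arctan(1000/1000) ≈ 45.00°
∠L = 73.30° − 45.00° = 28.30°

28.3°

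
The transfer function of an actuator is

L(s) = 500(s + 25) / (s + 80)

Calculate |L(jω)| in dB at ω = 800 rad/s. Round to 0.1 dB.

53.9 dB

At s = jω = j800:
zero (s+25): 25 + j800 → |·| = √(25²+800²) = √640625 ≈ 800.39, ∠ = arctan(800/25) ≈ 88.21°
pole (s+80): 80 + j800 → |·| = √(80²+800²) = √646400 ≈ 803.99, ∠ = arctan(800/80) ≈ 84.29°
|L| = 500 · 800.39 / 803.99 ≈ 497.76
Gain = 20 log₁₀(497.76) ≈ 53.94 dB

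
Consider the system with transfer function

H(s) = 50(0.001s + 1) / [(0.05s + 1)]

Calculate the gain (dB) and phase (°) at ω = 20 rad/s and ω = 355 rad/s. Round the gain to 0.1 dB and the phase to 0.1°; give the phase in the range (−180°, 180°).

At ω = 20 rad/s:
zero (1 + j20·0.001) = 1 + j0.02 → |·| ≈ 1.0002, ∠ ≈ 1.15°
pole (1 + j20·0.05) = 1 + j1 → |·| ≈ 1.4142, ∠ ≈ 45.00°
|H| = 50 · 1.0002 / (1.4142) ≈ 35.363
Gain = 20 log₁₀(35.363) ≈ 30.97 dB
∠H = (1.15°) − (45.00°) = -43.85°

At ω = 355 rad/s:
zero (1 + j355·0.001) = 1 + j0.355 → |·| ≈ 1.0611, ∠ ≈ 19.54°
pole (1 + j355·0.05) = 1 + j17.75 → |·| ≈ 17.778, ∠ ≈ 86.78°
|H| = 50 · 1.0611 / (17.778) ≈ 2.9843
Gain = 20 log₁₀(2.9843) ≈ 9.50 dB
∠H = (19.54°) − (86.78°) = -67.24°

ω = 20: 31.0 dB, -43.9°; ω = 355: 9.5 dB, -67.2°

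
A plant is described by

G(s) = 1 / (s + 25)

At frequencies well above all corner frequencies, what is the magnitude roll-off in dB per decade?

-20 dB/decade

Each pole contributes −20 dB/decade at high frequency; each zero contributes +20 dB/decade.
Net: 0 zero(s) − 1 pole(s) → -20 dB/decade.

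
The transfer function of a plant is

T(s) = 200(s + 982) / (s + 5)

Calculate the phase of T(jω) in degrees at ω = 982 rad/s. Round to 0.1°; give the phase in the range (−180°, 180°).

-44.7°

At s = jω = j982:
zero (s+982): 982 + j982 → |·| = √(982²+982²) = √1928648 ≈ 1388.8, ∠ = arctan(982/982) ≈ 45.00°
pole (s+5): 5 + j982 → |·| = √(5²+982²) = √964349 ≈ 982.01, ∠ = arctan(982/5) ≈ 89.71°
∠T = 45.00° − 89.71° = -44.71°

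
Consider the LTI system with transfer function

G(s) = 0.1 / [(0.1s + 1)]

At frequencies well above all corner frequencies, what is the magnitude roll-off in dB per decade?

Each pole contributes −20 dB/decade at high frequency; each zero contributes +20 dB/decade.
Net: 0 zero(s) − 1 pole(s) → -20 dB/decade.

-20 dB/decade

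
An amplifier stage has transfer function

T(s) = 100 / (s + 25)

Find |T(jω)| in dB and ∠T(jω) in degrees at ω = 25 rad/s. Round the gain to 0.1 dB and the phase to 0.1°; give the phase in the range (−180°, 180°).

9.0 dB, -45.0°

At s = jω = j25:
pole (s+25): 25 + j25 → |·| = √(25²+25²) = √1250 ≈ 35.355, ∠ = arctan(25/25) ≈ 45.00°
|T| = 100 / 35.355 ≈ 2.8285
Gain = 20 log₁₀(2.8285) ≈ 9.03 dB
∠T = 0.00° − 45.00° = -45.00°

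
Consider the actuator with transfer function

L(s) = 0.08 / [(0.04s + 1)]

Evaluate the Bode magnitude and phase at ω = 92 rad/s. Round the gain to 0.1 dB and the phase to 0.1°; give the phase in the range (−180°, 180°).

At ω = 92 rad/s:
pole (1 + j92·0.04) = 1 + j3.68 → |·| ≈ 3.8134, ∠ ≈ 74.80°
|L| = 0.08 · 1 / (3.8134) ≈ 0.020979
Gain = 20 log₁₀(0.020979) ≈ -33.56 dB
∠L = (0°) − (74.80°) = -74.80°

-33.6 dB, -74.8°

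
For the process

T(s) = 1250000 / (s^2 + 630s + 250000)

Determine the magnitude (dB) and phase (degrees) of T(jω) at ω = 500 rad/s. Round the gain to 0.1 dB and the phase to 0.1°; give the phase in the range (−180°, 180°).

12.0 dB, -90.0°

At s = jω = j500:
quadratic: (j500)² + 630·j500 + 250000 = 0 + j315000 → |·| ≈ 3.15e+05, ∠ ≈ 90.00°
|T| = 1250000 / 3.15e+05 ≈ 3.9683
Gain = 20 log₁₀(3.9683) ≈ 11.97 dB
∠T = 0.00° − 90.00° = -90.00°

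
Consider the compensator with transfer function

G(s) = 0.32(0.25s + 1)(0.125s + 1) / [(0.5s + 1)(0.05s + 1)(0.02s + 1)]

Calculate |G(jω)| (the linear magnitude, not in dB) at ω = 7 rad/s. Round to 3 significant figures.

At ω = 7 rad/s:
zero (1 + j7·0.25) = 1 + j1.75 → |·| ≈ 2.0156, ∠ ≈ 60.26°
zero (1 + j7·0.125) = 1 + j0.875 → |·| ≈ 1.3288, ∠ ≈ 41.19°
pole (1 + j7·0.5) = 1 + j3.5 → |·| ≈ 3.6401, ∠ ≈ 74.05°
pole (1 + j7·0.05) = 1 + j0.35 → |·| ≈ 1.0595, ∠ ≈ 19.29°
pole (1 + j7·0.02) = 1 + j0.14 → |·| ≈ 1.0098, ∠ ≈ 7.97°
|G| = 0.32 · 2.0156 · 1.3288 / (3.6401 · 1.0595 · 1.0098) ≈ 0.22007

0.220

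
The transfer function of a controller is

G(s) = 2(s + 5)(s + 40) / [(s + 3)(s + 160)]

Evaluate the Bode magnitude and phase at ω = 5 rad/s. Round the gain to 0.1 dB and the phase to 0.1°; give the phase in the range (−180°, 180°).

At s = jω = j5:
zero (s+5): 5 + j5 → |·| = √(5²+5²) = √50 ≈ 7.0711, ∠ = arctan(5/5) ≈ 45.00°
zero (s+40): 40 + j5 → |·| = √(40²+5²) = √1625 ≈ 40.311, ∠ = arctan(5/40) ≈ 7.13°
pole (s+3): 3 + j5 → |·| = √(3²+5²) = √34 ≈ 5.831, ∠ = arctan(5/3) ≈ 59.04°
pole (s+160): 160 + j5 → |·| = √(160²+5²) = √25625 ≈ 160.08, ∠ = arctan(5/160) ≈ 1.79°
|G| = 2 · 285.04 / 933.43 ≈ 0.61074
Gain = 20 log₁₀(0.61074) ≈ -4.28 dB
∠G = 52.13° − 60.83° = -8.70°

-4.3 dB, -8.7°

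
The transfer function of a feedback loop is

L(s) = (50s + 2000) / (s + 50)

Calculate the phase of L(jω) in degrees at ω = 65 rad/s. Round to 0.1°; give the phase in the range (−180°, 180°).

Substitute s = j65:
Numerator: 50(j65) + 2000 = 2000 + j3250
Denominator: (j65) + 50 = 50 + j65
|N| = √(2000² + 3250²) ≈ 3816.1, ∠N ≈ 58.39°
|D| = √(50² + 65²) ≈ 82.006, ∠D ≈ 52.43°
∠L = 58.39° − 52.43° = 5.96°

6.0°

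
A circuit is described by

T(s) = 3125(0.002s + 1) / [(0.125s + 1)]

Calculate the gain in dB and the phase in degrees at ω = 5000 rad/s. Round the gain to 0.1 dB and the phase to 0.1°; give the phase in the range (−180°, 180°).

34.0 dB, -5.6°

At ω = 5000 rad/s:
zero (1 + j5000·0.002) = 1 + j10 → |·| ≈ 10.05, ∠ ≈ 84.29°
pole (1 + j5000·0.125) = 1 + j625 → |·| ≈ 625, ∠ ≈ 89.91°
|T| = 3125 · 10.05 / (625) ≈ 50.25
Gain = 20 log₁₀(50.25) ≈ 34.02 dB
∠T = (84.29°) − (89.91°) = -5.62°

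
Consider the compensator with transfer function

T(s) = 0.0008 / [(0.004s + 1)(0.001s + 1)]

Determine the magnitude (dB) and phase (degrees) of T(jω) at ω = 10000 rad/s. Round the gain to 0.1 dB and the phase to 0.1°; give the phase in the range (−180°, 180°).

At ω = 10000 rad/s:
pole (1 + j10000·0.004) = 1 + j40 → |·| ≈ 40.012, ∠ ≈ 88.57°
pole (1 + j10000·0.001) = 1 + j10 → |·| ≈ 10.05, ∠ ≈ 84.29°
|T| = 0.0008 · 1 / (40.012 · 10.05) ≈ 1.9895e-06
Gain = 20 log₁₀(1.9895e-06) ≈ -114.03 dB
∠T = (0°) − (88.57° + 84.29°) = -172.86°

-114.0 dB, -172.9°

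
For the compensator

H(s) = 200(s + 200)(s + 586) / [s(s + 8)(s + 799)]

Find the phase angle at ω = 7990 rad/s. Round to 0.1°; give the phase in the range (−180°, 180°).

-89.9°

At s = jω = j7990:
zero (s+200): 200 + j7990 → |·| = √(200²+7990²) = √63880100 ≈ 7992.5, ∠ = arctan(7990/200) ≈ 88.57°
zero (s+586): 586 + j7990 → |·| = √(586²+7990²) = √64183496 ≈ 8011.5, ∠ = arctan(7990/586) ≈ 85.81°
pole (s+8): 8 + j7990 → |·| = √(8²+7990²) = √63840164 ≈ 7990, ∠ = arctan(7990/8) ≈ 89.94°
pole (s+799): 799 + j7990 → |·| = √(799²+7990²) = √64478501 ≈ 8029.9, ∠ = arctan(7990/799) ≈ 84.29°
pole at origin: |s| = 7990, ∠ = 90.00° (in denominator)
∠H = 174.38° − 264.23° = -89.85°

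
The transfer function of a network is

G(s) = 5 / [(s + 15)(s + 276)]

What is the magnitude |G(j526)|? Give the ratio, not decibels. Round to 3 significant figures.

At s = jω = j526:
pole (s+15): 15 + j526 → |·| = √(15²+526²) = √276901 ≈ 526.21, ∠ = arctan(526/15) ≈ 88.37°
pole (s+276): 276 + j526 → |·| = √(276²+526²) = √352852 ≈ 594.01, ∠ = arctan(526/276) ≈ 62.31°
|G| = 5 / 3.1257e+05 ≈ 1.5996e-05

1.60e-05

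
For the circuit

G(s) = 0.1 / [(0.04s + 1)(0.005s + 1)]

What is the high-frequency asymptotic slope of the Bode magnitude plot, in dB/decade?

Each pole contributes −20 dB/decade at high frequency; each zero contributes +20 dB/decade.
Net: 0 zero(s) − 2 pole(s) → -40 dB/decade.

-40 dB/decade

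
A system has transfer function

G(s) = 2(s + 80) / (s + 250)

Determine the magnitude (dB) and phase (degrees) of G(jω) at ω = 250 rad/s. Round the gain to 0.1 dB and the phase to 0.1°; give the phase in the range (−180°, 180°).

3.4 dB, 27.3°

At s = jω = j250:
zero (s+80): 80 + j250 → |·| = √(80²+250²) = √68900 ≈ 262.49, ∠ = arctan(250/80) ≈ 72.26°
pole (s+250): 250 + j250 → |·| = √(250²+250²) = √125000 ≈ 353.55, ∠ = arctan(250/250) ≈ 45.00°
|G| = 2 · 262.49 / 353.55 ≈ 1.4849
Gain = 20 log₁₀(1.4849) ≈ 3.43 dB
∠G = 72.26° − 45.00° = 27.26°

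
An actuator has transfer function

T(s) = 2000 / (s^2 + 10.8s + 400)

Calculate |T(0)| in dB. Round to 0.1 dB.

T(0) = 2000 / 400 = 5
20 log₁₀(5) ≈ 13.98 dB

14.0 dB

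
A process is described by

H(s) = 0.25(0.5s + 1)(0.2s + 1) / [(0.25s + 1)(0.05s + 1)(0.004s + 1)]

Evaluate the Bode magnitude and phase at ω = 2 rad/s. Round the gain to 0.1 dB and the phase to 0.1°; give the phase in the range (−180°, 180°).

-9.4 dB, 34.1°

At ω = 2 rad/s:
zero (1 + j2·0.5) = 1 + j1 → |·| ≈ 1.4142, ∠ ≈ 45.00°
zero (1 + j2·0.2) = 1 + j0.4 → |·| ≈ 1.077, ∠ ≈ 21.80°
pole (1 + j2·0.25) = 1 + j0.5 → |·| ≈ 1.118, ∠ ≈ 26.57°
pole (1 + j2·0.05) = 1 + j0.1 → |·| ≈ 1.005, ∠ ≈ 5.71°
pole (1 + j2·0.004) = 1 + j0.008 → |·| ≈ 1, ∠ ≈ 0.46°
|H| = 0.25 · 1.4142 · 1.077 / (1.118 · 1.005 · 1) ≈ 0.33889
Gain = 20 log₁₀(0.33889) ≈ -9.40 dB
∠H = (45.00° + 21.80°) − (26.57° + 5.71° + 0.46°) = 34.06°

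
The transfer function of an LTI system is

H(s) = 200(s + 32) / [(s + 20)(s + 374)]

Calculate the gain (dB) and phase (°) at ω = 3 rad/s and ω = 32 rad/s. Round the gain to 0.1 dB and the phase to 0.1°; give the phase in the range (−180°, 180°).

ω = 3: -1.4 dB, -3.6°; ω = 32: -3.9 dB, -17.9°

At s = jω = j3:
zero (s+32): 32 + j3 → |·| = √(32²+3²) = √1033 ≈ 32.14, ∠ = arctan(3/32) ≈ 5.36°
pole (s+20): 20 + j3 → |·| = √(20²+3²) = √409 ≈ 20.224, ∠ = arctan(3/20) ≈ 8.53°
pole (s+374): 374 + j3 → |·| = √(374²+3²) = √139885 ≈ 374.01, ∠ = arctan(3/374) ≈ 0.46°
|H| = 200 · 32.14 / 7564 ≈ 0.84981
Gain = 20 log₁₀(0.84981) ≈ -1.41 dB
∠H = 5.36° − 8.99° = -3.63°

At s = jω = j32:
zero (s+32): 32 + j32 → |·| = √(32²+32²) = √2048 ≈ 45.255, ∠ = arctan(32/32) ≈ 45.00°
pole (s+20): 20 + j32 → |·| = √(20²+32²) = √1424 ≈ 37.736, ∠ = arctan(32/20) ≈ 57.99°
pole (s+374): 374 + j32 → |·| = √(374²+32²) = √140900 ≈ 375.37, ∠ = arctan(32/374) ≈ 4.89°
|H| = 200 · 45.255 / 14165 ≈ 0.63897
Gain = 20 log₁₀(0.63897) ≈ -3.89 dB
∠H = 45.00° − 62.88° = -17.88°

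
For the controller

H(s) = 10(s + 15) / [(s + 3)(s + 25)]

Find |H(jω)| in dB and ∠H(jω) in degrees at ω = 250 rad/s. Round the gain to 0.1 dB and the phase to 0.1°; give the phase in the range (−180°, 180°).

-28.0 dB, -87.0°

At s = jω = j250:
zero (s+15): 15 + j250 → |·| = √(15²+250²) = √62725 ≈ 250.45, ∠ = arctan(250/15) ≈ 86.57°
pole (s+3): 3 + j250 → |·| = √(3²+250²) = √62509 ≈ 250.02, ∠ = arctan(250/3) ≈ 89.31°
pole (s+25): 25 + j250 → |·| = √(25²+250²) = √63125 ≈ 251.25, ∠ = arctan(250/25) ≈ 84.29°
|H| = 10 · 250.45 / 62818 ≈ 0.039869
Gain = 20 log₁₀(0.039869) ≈ -27.99 dB
∠H = 86.57° − 173.60° = -87.03°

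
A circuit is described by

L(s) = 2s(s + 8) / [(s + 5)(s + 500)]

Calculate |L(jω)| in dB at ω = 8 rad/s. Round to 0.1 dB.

At s = jω = j8:
zero (s+8): 8 + j8 → |·| = √(8²+8²) = √128 ≈ 11.314, ∠ = arctan(8/8) ≈ 45.00°
zero at origin: s = j8 → |·| = 8, ∠ = 90.00°
pole (s+5): 5 + j8 → |·| = √(5²+8²) = √89 ≈ 9.434, ∠ = arctan(8/5) ≈ 57.99°
pole (s+500): 500 + j8 → |·| = √(500²+8²) = √250064 ≈ 500.06, ∠ = arctan(8/500) ≈ 0.92°
|L| = 2 · 90.512 / 4717.6 ≈ 0.038372
Gain = 20 log₁₀(0.038372) ≈ -28.32 dB

-28.3 dB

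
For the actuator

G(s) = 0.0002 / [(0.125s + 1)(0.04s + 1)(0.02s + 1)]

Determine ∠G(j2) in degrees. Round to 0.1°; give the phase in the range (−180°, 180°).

At ω = 2 rad/s:
pole (1 + j2·0.125) = 1 + j0.25 → |·| ≈ 1.0308, ∠ ≈ 14.04°
pole (1 + j2·0.04) = 1 + j0.08 → |·| ≈ 1.0032, ∠ ≈ 4.57°
pole (1 + j2·0.02) = 1 + j0.04 → |·| ≈ 1.0008, ∠ ≈ 2.29°
∠G = (0°) − (14.04° + 4.57° + 2.29°) = -20.90°

-20.9°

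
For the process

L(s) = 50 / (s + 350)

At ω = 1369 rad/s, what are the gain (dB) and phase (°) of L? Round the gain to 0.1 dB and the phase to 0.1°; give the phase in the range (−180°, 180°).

At s = jω = j1369:
pole (s+350): 350 + j1369 → |·| = √(350²+1369²) = √1996661 ≈ 1413, ∠ = arctan(1369/350) ≈ 75.66°
|L| = 50 / 1413 ≈ 0.035386
Gain = 20 log₁₀(0.035386) ≈ -29.02 dB
∠L = 0.00° − 75.66° = -75.66°

-29.0 dB, -75.7°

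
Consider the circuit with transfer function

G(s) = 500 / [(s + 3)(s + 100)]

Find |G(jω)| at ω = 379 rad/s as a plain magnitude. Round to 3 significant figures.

0.00337

At s = jω = j379:
pole (s+3): 3 + j379 → |·| = √(3²+379²) = √143650 ≈ 379.01, ∠ = arctan(379/3) ≈ 89.55°
pole (s+100): 100 + j379 → |·| = √(100²+379²) = √153641 ≈ 391.97, ∠ = arctan(379/100) ≈ 75.22°
|G| = 500 / 1.4856e+05 ≈ 0.0033656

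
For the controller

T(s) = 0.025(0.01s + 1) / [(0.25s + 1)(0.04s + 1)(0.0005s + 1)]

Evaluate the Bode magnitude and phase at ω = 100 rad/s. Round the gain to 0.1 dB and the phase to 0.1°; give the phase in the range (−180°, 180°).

At ω = 100 rad/s:
zero (1 + j100·0.01) = 1 + j1 → |·| ≈ 1.4142, ∠ ≈ 45.00°
pole (1 + j100·0.25) = 1 + j25 → |·| ≈ 25.02, ∠ ≈ 87.71°
pole (1 + j100·0.04) = 1 + j4 → |·| ≈ 4.1231, ∠ ≈ 75.96°
pole (1 + j100·0.0005) = 1 + j0.05 → |·| ≈ 1.0012, ∠ ≈ 2.86°
|T| = 0.025 · 1.4142 / (25.02 · 4.1231 · 1.0012) ≈ 0.00034231
Gain = 20 log₁₀(0.00034231) ≈ -69.31 dB
∠T = (45.00°) − (87.71° + 75.96° + 2.86°) = -121.53°

-69.3 dB, -121.5°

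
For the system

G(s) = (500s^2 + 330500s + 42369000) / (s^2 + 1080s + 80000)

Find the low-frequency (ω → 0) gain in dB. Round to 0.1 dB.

54.5 dB

G(0) = 42369000 / 80000 ≈ 529.61
20 log₁₀(529.61) ≈ 54.48 dB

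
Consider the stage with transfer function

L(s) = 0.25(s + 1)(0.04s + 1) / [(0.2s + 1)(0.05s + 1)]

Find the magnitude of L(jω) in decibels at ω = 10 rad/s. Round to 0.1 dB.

0.7 dB

At ω = 10 rad/s:
zero (1 + j10·1) = 1 + j10 → |·| ≈ 10.05, ∠ ≈ 84.29°
zero (1 + j10·0.04) = 1 + j0.4 → |·| ≈ 1.077, ∠ ≈ 21.80°
pole (1 + j10·0.2) = 1 + j2 → |·| ≈ 2.2361, ∠ ≈ 63.43°
pole (1 + j10·0.05) = 1 + j0.5 → |·| ≈ 1.118, ∠ ≈ 26.57°
|L| = 0.25 · 10.05 · 1.077 / (2.2361 · 1.118) ≈ 1.0824
Gain = 20 log₁₀(1.0824) ≈ 0.69 dB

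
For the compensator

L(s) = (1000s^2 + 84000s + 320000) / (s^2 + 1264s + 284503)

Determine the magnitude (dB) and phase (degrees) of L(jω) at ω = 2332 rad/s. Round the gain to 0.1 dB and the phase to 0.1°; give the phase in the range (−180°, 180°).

59.2 dB, 27.7°

Substitute s = j2332:
Numerator: 1000(j2332)^2 + 84000(j2332) + 320000 = -5437904000 + j195888000
Denominator: (j2332)^2 + 1264(j2332) + 284503 = -5153721 + j2947648
|N| = √(5437904000² + 195888000²) ≈ 5.4414e+09, ∠N ≈ 177.94°
|D| = √(5153721² + 2947648²) ≈ 5.9371e+06, ∠D ≈ 150.23°
|L| = 5.4414e+09 / 5.9371e+06 ≈ 916.51
Gain = 20 log₁₀(916.51) ≈ 59.24 dB
∠L = 177.94° − 150.23° = 27.71°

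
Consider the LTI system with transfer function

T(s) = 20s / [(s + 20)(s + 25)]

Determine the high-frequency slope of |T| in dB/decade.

-20 dB/decade

Each pole contributes −20 dB/decade at high frequency; each zero contributes +20 dB/decade.
Net: 1 zero(s) − 2 pole(s) → -20 dB/decade.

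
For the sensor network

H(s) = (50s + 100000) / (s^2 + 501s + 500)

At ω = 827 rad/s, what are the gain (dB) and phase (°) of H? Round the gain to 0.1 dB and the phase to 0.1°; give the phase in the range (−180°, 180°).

-17.4 dB, -126.3°

Substitute s = j827:
Numerator: 50(j827) + 100000 = 100000 + j41350
Denominator: (j827)^2 + 501(j827) + 500 = -683429 + j414327
|N| = √(100000² + 41350²) ≈ 1.0821e+05, ∠N ≈ 22.47°
|D| = √(683429² + 414327²) ≈ 7.9921e+05, ∠D ≈ 148.77°
|H| = 1.0821e+05 / 7.9921e+05 ≈ 0.1354
Gain = 20 log₁₀(0.1354) ≈ -17.37 dB
∠H = 22.47° − 148.77° = -126.30°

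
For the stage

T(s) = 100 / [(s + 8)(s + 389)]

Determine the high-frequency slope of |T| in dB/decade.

-40 dB/decade

Each pole contributes −20 dB/decade at high frequency; each zero contributes +20 dB/decade.
Net: 0 zero(s) − 2 pole(s) → -40 dB/decade.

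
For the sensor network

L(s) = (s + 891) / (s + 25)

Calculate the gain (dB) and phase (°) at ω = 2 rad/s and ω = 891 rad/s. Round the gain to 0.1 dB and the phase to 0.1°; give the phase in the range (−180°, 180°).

Substitute s = j2:
Numerator: (j2) + 891 = 891 + j2
Denominator: (j2) + 25 = 25 + j2
|N| = √(891² + 2²) ≈ 891, ∠N ≈ 0.13°
|D| = √(25² + 2²) ≈ 25.08, ∠D ≈ 4.57°
|L| = 891 / 25.08 ≈ 35.526
Gain = 20 log₁₀(35.526) ≈ 31.01 dB
∠L = 0.13° − 4.57° = -4.44°

Substitute s = j891:
Numerator: (j891) + 891 = 891 + j891
Denominator: (j891) + 25 = 25 + j891
|N| = √(891² + 891²) ≈ 1260.1, ∠N ≈ 45.00°
|D| = √(25² + 891²) ≈ 891.35, ∠D ≈ 88.39°
|L| = 1260.1 / 891.35 ≈ 1.4137
Gain = 20 log₁₀(1.4137) ≈ 3.01 dB
∠L = 45.00° − 88.39° = -43.39°

ω = 2: 31.0 dB, -4.4°; ω = 891: 3.0 dB, -43.4°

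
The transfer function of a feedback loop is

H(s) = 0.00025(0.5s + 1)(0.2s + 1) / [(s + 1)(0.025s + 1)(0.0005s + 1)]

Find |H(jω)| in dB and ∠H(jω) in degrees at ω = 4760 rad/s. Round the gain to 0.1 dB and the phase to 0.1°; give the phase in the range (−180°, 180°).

At ω = 4760 rad/s:
zero (1 + j4760·0.5) = 1 + j2380 → |·| ≈ 2380, ∠ ≈ 89.98°
zero (1 + j4760·0.2) = 1 + j952 → |·| ≈ 952, ∠ ≈ 89.94°
pole (1 + j4760·1) = 1 + j4760 → |·| ≈ 4760, ∠ ≈ 89.99°
pole (1 + j4760·0.025) = 1 + j119 → |·| ≈ 119, ∠ ≈ 89.52°
pole (1 + j4760·0.0005) = 1 + j2.38 → |·| ≈ 2.5815, ∠ ≈ 67.21°
|H| = 0.00025 · 2380 · 952 / (4760 · 119 · 2.5815) ≈ 0.00038737
Gain = 20 log₁₀(0.00038737) ≈ -68.24 dB
∠H = (89.98° + 89.94°) − (89.99° + 89.52° + 67.21°) = -66.80°

-68.2 dB, -66.8°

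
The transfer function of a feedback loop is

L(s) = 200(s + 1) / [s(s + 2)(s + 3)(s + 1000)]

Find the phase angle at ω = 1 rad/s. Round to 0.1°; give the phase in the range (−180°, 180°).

-90.1°

At s = jω = j1:
zero (s+1): 1 + j1 → |·| = √(1²+1²) = √2 ≈ 1.4142, ∠ = arctan(1/1) ≈ 45.00°
pole (s+2): 2 + j1 → |·| = √(2²+1²) = √5 ≈ 2.2361, ∠ = arctan(1/2) ≈ 26.57°
pole (s+3): 3 + j1 → |·| = √(3²+1²) = √10 ≈ 3.1623, ∠ = arctan(1/3) ≈ 18.43°
pole (s+1000): 1000 + j1 → |·| = √(1000²+1²) = √1000001 ≈ 1000, ∠ = arctan(1/1000) ≈ 0.06°
pole at origin: |s| = 1, ∠ = 90.00° (in denominator)
∠L = 45.00° − 135.06° = -90.06°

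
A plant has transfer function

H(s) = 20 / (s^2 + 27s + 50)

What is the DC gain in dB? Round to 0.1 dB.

-8.0 dB

H(0) = 20 / 50 = 0.4
20 log₁₀(0.4) ≈ -7.96 dB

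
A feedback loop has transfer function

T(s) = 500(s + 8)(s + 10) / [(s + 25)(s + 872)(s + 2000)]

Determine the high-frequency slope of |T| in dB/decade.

-20 dB/decade

Each pole contributes −20 dB/decade at high frequency; each zero contributes +20 dB/decade.
Net: 2 zero(s) − 3 pole(s) → -20 dB/decade.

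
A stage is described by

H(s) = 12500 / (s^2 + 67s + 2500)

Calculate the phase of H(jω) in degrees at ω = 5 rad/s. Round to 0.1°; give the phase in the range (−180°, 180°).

At s = jω = j5:
quadratic: (j5)² + 67·j5 + 2500 = 2475 + j335 → |·| ≈ 2497.6, ∠ ≈ 7.71°
∠H = 0.00° − 7.71° = -7.71°

-7.7°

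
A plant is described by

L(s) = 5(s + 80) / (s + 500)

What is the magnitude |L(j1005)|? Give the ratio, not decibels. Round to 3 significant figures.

At s = jω = j1005:
zero (s+80): 80 + j1005 → |·| = √(80²+1005²) = √1016425 ≈ 1008.2, ∠ = arctan(1005/80) ≈ 85.45°
pole (s+500): 500 + j1005 → |·| = √(500²+1005²) = √1260025 ≈ 1122.5, ∠ = arctan(1005/500) ≈ 63.55°
|L| = 5 · 1008.2 / 1122.5 ≈ 4.4909

4.49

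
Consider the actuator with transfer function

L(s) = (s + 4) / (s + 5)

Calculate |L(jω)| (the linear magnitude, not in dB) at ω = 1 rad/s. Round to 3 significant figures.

At s = jω = j1:
zero (s+4): 4 + j1 → |·| = √(4²+1²) = √17 ≈ 4.1231, ∠ = arctan(1/4) ≈ 14.04°
pole (s+5): 5 + j1 → |·| = √(5²+1²) = √26 ≈ 5.099, ∠ = arctan(1/5) ≈ 11.31°
|L| = 1 · 4.1231 / 5.099 ≈ 0.80861

0.809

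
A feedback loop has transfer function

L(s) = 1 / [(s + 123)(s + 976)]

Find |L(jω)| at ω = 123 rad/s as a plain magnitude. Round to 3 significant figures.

5.84e-06

At s = jω = j123:
pole (s+123): 123 + j123 → |·| = √(123²+123²) = √30258 ≈ 173.95, ∠ = arctan(123/123) ≈ 45.00°
pole (s+976): 976 + j123 → |·| = √(976²+123²) = √967705 ≈ 983.72, ∠ = arctan(123/976) ≈ 7.18°
|L| = 1 / 1.7112e+05 ≈ 5.8439e-06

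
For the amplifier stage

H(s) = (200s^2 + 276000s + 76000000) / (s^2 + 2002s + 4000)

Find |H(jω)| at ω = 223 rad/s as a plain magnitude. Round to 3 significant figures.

Substitute s = j223:
Numerator: 200(j223)^2 + 276000(j223) + 76000000 = 66054200 + j61548000
Denominator: (j223)^2 + 2002(j223) + 4000 = -45729 + j446446
|N| = √(66054200² + 61548000²) ≈ 9.0285e+07, ∠N ≈ 42.98°
|D| = √(45729² + 446446²) ≈ 4.4878e+05, ∠D ≈ 95.85°
|H| = 9.0285e+07 / 4.4878e+05 ≈ 201.18

201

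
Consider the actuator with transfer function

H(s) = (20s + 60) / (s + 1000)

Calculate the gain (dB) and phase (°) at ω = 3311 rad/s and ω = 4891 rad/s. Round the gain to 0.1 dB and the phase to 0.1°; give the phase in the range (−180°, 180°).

ω = 3311: 25.6 dB, 16.8°; ω = 4891: 25.8 dB, 11.5°

Substitute s = j3311:
Numerator: 20(j3311) + 60 = 60 + j66220
Denominator: (j3311) + 1000 = 1000 + j3311
|N| = √(60² + 66220²) ≈ 66220, ∠N ≈ 89.95°
|D| = √(1000² + 3311²) ≈ 3458.7, ∠D ≈ 73.19°
|H| = 66220 / 3458.7 ≈ 19.146
Gain = 20 log₁₀(19.146) ≈ 25.64 dB
∠H = 89.95° − 73.19° = 16.76°

Substitute s = j4891:
Numerator: 20(j4891) + 60 = 60 + j97820
Denominator: (j4891) + 1000 = 1000 + j4891
|N| = √(60² + 97820²) ≈ 97820, ∠N ≈ 89.96°
|D| = √(1000² + 4891²) ≈ 4992.2, ∠D ≈ 78.44°
|H| = 97820 / 4992.2 ≈ 19.595
Gain = 20 log₁₀(19.595) ≈ 25.84 dB
∠H = 89.96° − 78.44° = 11.52°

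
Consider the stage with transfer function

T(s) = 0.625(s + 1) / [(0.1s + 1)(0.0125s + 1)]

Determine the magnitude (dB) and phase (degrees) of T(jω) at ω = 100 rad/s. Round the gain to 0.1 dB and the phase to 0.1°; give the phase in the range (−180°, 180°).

11.8 dB, -46.2°

At ω = 100 rad/s:
zero (1 + j100·1) = 1 + j100 → |·| ≈ 100, ∠ ≈ 89.43°
pole (1 + j100·0.1) = 1 + j10 → |·| ≈ 10.05, ∠ ≈ 84.29°
pole (1 + j100·0.0125) = 1 + j1.25 → |·| ≈ 1.6008, ∠ ≈ 51.34°
|T| = 0.625 · 100 / (10.05 · 1.6008) ≈ 3.8849
Gain = 20 log₁₀(3.8849) ≈ 11.79 dB
∠T = (89.43°) − (84.29° + 51.34°) = -46.20°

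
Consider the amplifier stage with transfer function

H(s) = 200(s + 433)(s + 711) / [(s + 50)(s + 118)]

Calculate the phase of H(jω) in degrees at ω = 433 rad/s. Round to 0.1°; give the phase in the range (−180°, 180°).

At s = jω = j433:
zero (s+433): 433 + j433 → |·| = √(433²+433²) = √374978 ≈ 612.35, ∠ = arctan(433/433) ≈ 45.00°
zero (s+711): 711 + j433 → |·| = √(711²+433²) = √693010 ≈ 832.47, ∠ = arctan(433/711) ≈ 31.34°
pole (s+50): 50 + j433 → |·| = √(50²+433²) = √189989 ≈ 435.88, ∠ = arctan(433/50) ≈ 83.41°
pole (s+118): 118 + j433 → |·| = √(118²+433²) = √201413 ≈ 448.79, ∠ = arctan(433/118) ≈ 74.76°
∠H = 76.34° − 158.17° = -81.83°

-81.8°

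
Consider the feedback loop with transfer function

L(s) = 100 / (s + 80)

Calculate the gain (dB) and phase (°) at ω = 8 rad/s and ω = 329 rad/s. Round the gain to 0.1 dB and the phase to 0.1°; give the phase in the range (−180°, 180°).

ω = 8: 1.9 dB, -5.7°; ω = 329: -10.6 dB, -76.3°

At s = jω = j8:
pole (s+80): 80 + j8 → |·| = √(80²+8²) = √6464 ≈ 80.399, ∠ = arctan(8/80) ≈ 5.71°
|L| = 100 / 80.399 ≈ 1.2438
Gain = 20 log₁₀(1.2438) ≈ 1.90 dB
∠L = 0.00° − 5.71° = -5.71°

At s = jω = j329:
pole (s+80): 80 + j329 → |·| = √(80²+329²) = √114641 ≈ 338.59, ∠ = arctan(329/80) ≈ 76.33°
|L| = 100 / 338.59 ≈ 0.29534
Gain = 20 log₁₀(0.29534) ≈ -10.59 dB
∠L = 0.00° − 76.33° = -76.33°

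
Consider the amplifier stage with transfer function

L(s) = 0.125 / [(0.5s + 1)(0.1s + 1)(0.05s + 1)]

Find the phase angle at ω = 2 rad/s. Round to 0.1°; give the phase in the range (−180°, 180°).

At ω = 2 rad/s:
pole (1 + j2·0.5) = 1 + j1 → |·| ≈ 1.4142, ∠ ≈ 45.00°
pole (1 + j2·0.1) = 1 + j0.2 → |·| ≈ 1.0198, ∠ ≈ 11.31°
pole (1 + j2·0.05) = 1 + j0.1 → |·| ≈ 1.005, ∠ ≈ 5.71°
∠L = (0°) − (45.00° + 11.31° + 5.71°) = -62.02°

-62.0°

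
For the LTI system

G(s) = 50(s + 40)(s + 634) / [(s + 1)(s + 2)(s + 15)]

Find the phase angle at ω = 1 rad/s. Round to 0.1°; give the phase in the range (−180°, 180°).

-73.9°

At s = jω = j1:
zero (s+40): 40 + j1 → |·| = √(40²+1²) = √1601 ≈ 40.012, ∠ = arctan(1/40) ≈ 1.43°
zero (s+634): 634 + j1 → |·| = √(634²+1²) = √401957 ≈ 634, ∠ = arctan(1/634) ≈ 0.09°
pole (s+1): 1 + j1 → |·| = √(1²+1²) = √2 ≈ 1.4142, ∠ = arctan(1/1) ≈ 45.00°
pole (s+2): 2 + j1 → |·| = √(2²+1²) = √5 ≈ 2.2361, ∠ = arctan(1/2) ≈ 26.57°
pole (s+15): 15 + j1 → |·| = √(15²+1²) = √226 ≈ 15.033, ∠ = arctan(1/15) ≈ 3.81°
∠G = 1.52° − 75.38° = -73.86°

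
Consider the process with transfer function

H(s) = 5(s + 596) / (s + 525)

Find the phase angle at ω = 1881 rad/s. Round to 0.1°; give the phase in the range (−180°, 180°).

-2.0°

At s = jω = j1881:
zero (s+596): 596 + j1881 → |·| = √(596²+1881²) = √3893377 ≈ 1973.2, ∠ = arctan(1881/596) ≈ 72.42°
pole (s+525): 525 + j1881 → |·| = √(525²+1881²) = √3813786 ≈ 1952.9, ∠ = arctan(1881/525) ≈ 74.41°
∠H = 72.42° − 74.41° = -1.99°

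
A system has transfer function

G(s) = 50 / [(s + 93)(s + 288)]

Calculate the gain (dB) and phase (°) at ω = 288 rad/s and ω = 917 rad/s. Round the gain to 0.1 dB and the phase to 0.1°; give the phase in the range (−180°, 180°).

ω = 288: -67.8 dB, -117.1°; ω = 917: -85.0 dB, -156.8°

At s = jω = j288:
pole (s+93): 93 + j288 → |·| = √(93²+288²) = √91593 ≈ 302.64, ∠ = arctan(288/93) ≈ 72.10°
pole (s+288): 288 + j288 → |·| = √(288²+288²) = √165888 ≈ 407.29, ∠ = arctan(288/288) ≈ 45.00°
|G| = 50 / 1.2326e+05 ≈ 0.00040565
Gain = 20 log₁₀(0.00040565) ≈ -67.84 dB
∠G = 0.00° − 117.10° = -117.10°

At s = jω = j917:
pole (s+93): 93 + j917 → |·| = √(93²+917²) = √849538 ≈ 921.7, ∠ = arctan(917/93) ≈ 84.21°
pole (s+288): 288 + j917 → |·| = √(288²+917²) = √923833 ≈ 961.16, ∠ = arctan(917/288) ≈ 72.56°
|G| = 50 / 8.859e+05 ≈ 5.644e-05
Gain = 20 log₁₀(5.644e-05) ≈ -84.97 dB
∠G = 0.00° − 156.77° = -156.77°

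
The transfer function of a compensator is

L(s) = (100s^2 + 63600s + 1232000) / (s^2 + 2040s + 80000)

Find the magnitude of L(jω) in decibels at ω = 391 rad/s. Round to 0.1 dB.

Substitute s = j391:
Numerator: 100(j391)^2 + 63600(j391) + 1232000 = -14056100 + j24867600
Denominator: (j391)^2 + 2040(j391) + 80000 = -72881 + j797640
|N| = √(14056100² + 24867600²) ≈ 2.8565e+07, ∠N ≈ 119.48°
|D| = √(72881² + 797640²) ≈ 8.0096e+05, ∠D ≈ 95.22°
|L| = 2.8565e+07 / 8.0096e+05 ≈ 35.663
Gain = 20 log₁₀(35.663) ≈ 31.04 dB

31.0 dB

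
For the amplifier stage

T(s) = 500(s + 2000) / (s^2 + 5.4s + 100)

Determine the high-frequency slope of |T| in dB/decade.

-20 dB/decade

Each pole contributes −20 dB/decade at high frequency; each zero contributes +20 dB/decade.
Net: 1 zero(s) − 2 pole(s) → -20 dB/decade.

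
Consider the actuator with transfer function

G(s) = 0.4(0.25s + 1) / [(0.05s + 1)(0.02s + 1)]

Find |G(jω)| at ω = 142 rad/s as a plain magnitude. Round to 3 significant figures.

0.658

At ω = 142 rad/s:
zero (1 + j142·0.25) = 1 + j35.5 → |·| ≈ 35.514, ∠ ≈ 88.39°
pole (1 + j142·0.05) = 1 + j7.1 → |·| ≈ 7.1701, ∠ ≈ 81.98°
pole (1 + j142·0.02) = 1 + j2.84 → |·| ≈ 3.0109, ∠ ≈ 70.60°
|G| = 0.4 · 35.514 / (7.1701 · 3.0109) ≈ 0.65802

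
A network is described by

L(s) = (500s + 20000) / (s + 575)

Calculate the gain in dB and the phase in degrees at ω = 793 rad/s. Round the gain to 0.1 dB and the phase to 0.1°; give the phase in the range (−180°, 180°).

Substitute s = j793:
Numerator: 500(j793) + 20000 = 20000 + j396500
Denominator: (j793) + 575 = 575 + j793
|N| = √(20000² + 396500²) ≈ 3.97e+05, ∠N ≈ 87.11°
|D| = √(575² + 793²) ≈ 979.53, ∠D ≈ 54.05°
|L| = 3.97e+05 / 979.53 ≈ 405.3
Gain = 20 log₁₀(405.3) ≈ 52.16 dB
∠L = 87.11° − 54.05° = 33.06°

52.2 dB, 33.1°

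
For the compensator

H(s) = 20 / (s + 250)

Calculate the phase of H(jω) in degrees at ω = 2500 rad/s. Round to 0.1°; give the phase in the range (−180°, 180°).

-84.3°

Substitute s = j2500:
Numerator: 20 = 20 + j0
Denominator: (j2500) + 250 = 250 + j2500
|N| = √(20² + 0²) ≈ 20, ∠N ≈ 0.00°
|D| = √(250² + 2500²) ≈ 2512.5, ∠D ≈ 84.29°
∠H = 0.00° − 84.29° = -84.29°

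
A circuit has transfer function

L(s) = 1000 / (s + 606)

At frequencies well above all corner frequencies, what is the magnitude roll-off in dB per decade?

Each pole contributes −20 dB/decade at high frequency; each zero contributes +20 dB/decade.
Net: 0 zero(s) − 1 pole(s) → -20 dB/decade.

-20 dB/decade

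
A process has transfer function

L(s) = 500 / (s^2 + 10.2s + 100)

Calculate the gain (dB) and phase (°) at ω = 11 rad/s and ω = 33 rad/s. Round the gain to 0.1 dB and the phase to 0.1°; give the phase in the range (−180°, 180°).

ω = 11: 12.8 dB, -100.6°; ω = 33: -6.4 dB, -161.2°

At s = jω = j11:
quadratic: (j11)² + 10.2·j11 + 100 = -21 + j112.2 → |·| ≈ 114.15, ∠ ≈ 100.60°
|L| = 500 / 114.15 ≈ 4.3802
Gain = 20 log₁₀(4.3802) ≈ 12.83 dB
∠L = 0.00° − 100.60° = -100.60°

At s = jω = j33:
quadratic: (j33)² + 10.2·j33 + 100 = -989 + j336.6 → |·| ≈ 1044.7, ∠ ≈ 161.20°
|L| = 500 / 1044.7 ≈ 0.47861
Gain = 20 log₁₀(0.47861) ≈ -6.40 dB
∠L = 0.00° − 161.20° = -161.20°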